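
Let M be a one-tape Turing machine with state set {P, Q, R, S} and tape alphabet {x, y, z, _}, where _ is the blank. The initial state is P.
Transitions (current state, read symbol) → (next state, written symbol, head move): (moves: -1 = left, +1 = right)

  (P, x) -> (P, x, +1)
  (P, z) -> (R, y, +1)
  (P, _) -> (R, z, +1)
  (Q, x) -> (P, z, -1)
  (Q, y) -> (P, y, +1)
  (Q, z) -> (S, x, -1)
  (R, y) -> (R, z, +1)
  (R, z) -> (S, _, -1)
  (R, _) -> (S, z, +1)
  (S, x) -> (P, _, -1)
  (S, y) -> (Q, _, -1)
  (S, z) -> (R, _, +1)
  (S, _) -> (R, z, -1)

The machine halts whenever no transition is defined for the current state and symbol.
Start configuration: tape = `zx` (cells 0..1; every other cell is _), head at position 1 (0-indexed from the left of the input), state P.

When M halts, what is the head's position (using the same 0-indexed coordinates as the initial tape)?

1

P | z[x]_____   read x → write x, move +1, go to P
P | zx[_]____   read _ → write z, move +1, go to R
R | zxz[_]___   read _ → write z, move +1, go to S
S | zxzz[_]__   read _ → write z, move -1, go to R
R | zxz[z]z__   read z → write _, move -1, go to S
S | zx[z]_z__   read z → write _, move +1, go to R
R | zx_[_]z__   read _ → write z, move +1, go to S
S | zx_z[z]__   read z → write _, move +1, go to R
R | zx_z_[_]_   read _ → write z, move +1, go to S
S | zx_z_z[_]   read _ → write z, move -1, go to R
R | zx_z_[z]z   read z → write _, move -1, go to S
S | zx_z[_]_z   read _ → write z, move -1, go to R
R | zx_[z]z_z   read z → write _, move -1, go to S
S | zx[_]_z_z   read _ → write z, move -1, go to R
R | z[x]z_z_z
At halt the head is at cell 1.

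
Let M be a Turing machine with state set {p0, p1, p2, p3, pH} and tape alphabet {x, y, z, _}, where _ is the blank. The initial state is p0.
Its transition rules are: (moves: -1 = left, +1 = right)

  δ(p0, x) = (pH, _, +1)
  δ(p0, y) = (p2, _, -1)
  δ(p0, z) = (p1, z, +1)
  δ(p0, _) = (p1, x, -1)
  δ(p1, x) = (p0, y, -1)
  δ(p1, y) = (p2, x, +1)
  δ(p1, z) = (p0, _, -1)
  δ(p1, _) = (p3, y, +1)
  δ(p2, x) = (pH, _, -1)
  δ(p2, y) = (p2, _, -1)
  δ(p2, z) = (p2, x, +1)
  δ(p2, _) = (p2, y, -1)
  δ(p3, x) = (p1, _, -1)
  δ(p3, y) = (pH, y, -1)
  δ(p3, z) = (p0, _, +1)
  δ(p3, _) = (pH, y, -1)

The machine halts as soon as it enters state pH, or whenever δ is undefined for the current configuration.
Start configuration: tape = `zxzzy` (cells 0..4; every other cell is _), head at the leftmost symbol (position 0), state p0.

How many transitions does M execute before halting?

p0 | [z]xzzy   read z → write z, move +1, go to p1
p1 | z[x]zzy   read x → write y, move -1, go to p0
p0 | [z]yzzy   read z → write z, move +1, go to p1
p1 | z[y]zzy   read y → write x, move +1, go to p2
p2 | zx[z]zy   read z → write x, move +1, go to p2
p2 | zxx[z]y   read z → write x, move +1, go to p2
p2 | zxxx[y]   read y → write _, move -1, go to p2
p2 | zxx[x]_   read x → write _, move -1, go to pH
pH | zx[x]__
M halts after 8 transitions.

8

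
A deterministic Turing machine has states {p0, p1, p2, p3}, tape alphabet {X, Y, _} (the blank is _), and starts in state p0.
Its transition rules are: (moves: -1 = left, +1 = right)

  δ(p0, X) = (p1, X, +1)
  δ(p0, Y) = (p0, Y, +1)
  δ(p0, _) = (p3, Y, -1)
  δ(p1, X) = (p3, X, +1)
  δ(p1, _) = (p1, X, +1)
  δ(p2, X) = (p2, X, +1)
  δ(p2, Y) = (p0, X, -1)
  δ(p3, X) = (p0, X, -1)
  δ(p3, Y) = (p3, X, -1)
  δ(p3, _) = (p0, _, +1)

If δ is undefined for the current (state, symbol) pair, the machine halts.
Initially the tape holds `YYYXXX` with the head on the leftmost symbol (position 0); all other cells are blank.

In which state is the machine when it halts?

p1

state=p0 head=0 tape=[Y]YYXXX___   (p0,Y)→(p0,Y,+1)
state=p0 head=1 tape=Y[Y]YXXX___   (p0,Y)→(p0,Y,+1)
state=p0 head=2 tape=YY[Y]XXX___   (p0,Y)→(p0,Y,+1)
state=p0 head=3 tape=YYY[X]XX___   (p0,X)→(p1,X,+1)
state=p1 head=4 tape=YYYX[X]X___   (p1,X)→(p3,X,+1)
state=p3 head=5 tape=YYYXX[X]___   (p3,X)→(p0,X,-1)
state=p0 head=4 tape=YYYX[X]X___   (p0,X)→(p1,X,+1)
state=p1 head=5 tape=YYYXX[X]___   (p1,X)→(p3,X,+1)
state=p3 head=6 tape=YYYXXX[_]__   (p3,_)→(p0,_,+1)
state=p0 head=7 tape=YYYXXX_[_]_   (p0,_)→(p3,Y,-1)
state=p3 head=6 tape=YYYXXX[_]Y_   (p3,_)→(p0,_,+1)
state=p0 head=7 tape=YYYXXX_[Y]_   (p0,Y)→(p0,Y,+1)
state=p0 head=8 tape=YYYXXX_Y[_]   (p0,_)→(p3,Y,-1)
state=p3 head=7 tape=YYYXXX_[Y]Y   (p3,Y)→(p3,X,-1)
state=p3 head=6 tape=YYYXXX[_]XY   (p3,_)→(p0,_,+1)
state=p0 head=7 tape=YYYXXX_[X]Y   (p0,X)→(p1,X,+1)
state=p1 head=8 tape=YYYXXX_X[Y]
No transition is defined for (p1, Y); M halts in state p1.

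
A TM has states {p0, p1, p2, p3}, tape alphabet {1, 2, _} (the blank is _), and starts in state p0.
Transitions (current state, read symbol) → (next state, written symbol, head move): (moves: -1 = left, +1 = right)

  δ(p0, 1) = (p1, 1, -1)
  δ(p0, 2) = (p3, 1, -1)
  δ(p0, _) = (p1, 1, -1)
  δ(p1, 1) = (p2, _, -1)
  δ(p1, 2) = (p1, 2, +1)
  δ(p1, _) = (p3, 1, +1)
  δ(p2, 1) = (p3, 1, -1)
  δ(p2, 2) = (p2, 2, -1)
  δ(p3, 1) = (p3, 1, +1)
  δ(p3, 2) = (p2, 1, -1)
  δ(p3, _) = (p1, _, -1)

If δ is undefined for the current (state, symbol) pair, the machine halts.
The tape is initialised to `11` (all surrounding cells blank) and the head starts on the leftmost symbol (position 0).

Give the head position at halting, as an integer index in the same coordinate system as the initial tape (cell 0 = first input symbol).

p0 | ____[1]1_   read 1 → write 1, move -1, go to p1
p1 | ___[_]11_   read _ → write 1, move +1, go to p3
p3 | ___1[1]1_   read 1 → write 1, move +1, go to p3
p3 | ___11[1]_   read 1 → write 1, move +1, go to p3
p3 | ___111[_]   read _ → write _, move -1, go to p1
p1 | ___11[1]_   read 1 → write _, move -1, go to p2
p2 | ___1[1]__   read 1 → write 1, move -1, go to p3
p3 | ___[1]1__   read 1 → write 1, move +1, go to p3
p3 | ___1[1]__   read 1 → write 1, move +1, go to p3
p3 | ___11[_]_   read _ → write _, move -1, go to p1
p1 | ___1[1]__   read 1 → write _, move -1, go to p2
p2 | ___[1]___   read 1 → write 1, move -1, go to p3
p3 | __[_]1___   read _ → write _, move -1, go to p1
p1 | _[_]_1___   read _ → write 1, move +1, go to p3
p3 | _1[_]1___   read _ → write _, move -1, go to p1
p1 | _[1]_1___   read 1 → write _, move -1, go to p2
p2 | [_]__1___
At halt the head is at cell -4.

-4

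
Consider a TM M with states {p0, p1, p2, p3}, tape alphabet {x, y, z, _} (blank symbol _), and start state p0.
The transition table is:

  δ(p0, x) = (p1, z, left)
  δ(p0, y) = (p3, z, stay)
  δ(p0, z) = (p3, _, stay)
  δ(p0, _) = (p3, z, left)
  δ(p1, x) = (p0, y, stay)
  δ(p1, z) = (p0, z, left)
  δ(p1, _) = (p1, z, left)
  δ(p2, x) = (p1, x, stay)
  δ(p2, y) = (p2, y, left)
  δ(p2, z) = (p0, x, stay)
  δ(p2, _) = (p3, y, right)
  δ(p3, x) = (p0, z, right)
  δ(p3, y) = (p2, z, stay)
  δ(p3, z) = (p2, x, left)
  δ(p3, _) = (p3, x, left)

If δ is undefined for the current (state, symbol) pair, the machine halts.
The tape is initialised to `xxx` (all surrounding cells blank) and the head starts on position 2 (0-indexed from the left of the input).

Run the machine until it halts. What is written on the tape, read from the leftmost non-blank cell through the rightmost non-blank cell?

yzxxzz

state=p0 head=2 tape=___xx[x]   (p0,x)→(p1,z,left)
state=p1 head=1 tape=___x[x]z   (p1,x)→(p0,y,stay)
state=p0 head=1 tape=___x[y]z   (p0,y)→(p3,z,stay)
state=p3 head=1 tape=___x[z]z   (p3,z)→(p2,x,left)
state=p2 head=0 tape=___[x]xz   (p2,x)→(p1,x,stay)
state=p1 head=0 tape=___[x]xz   (p1,x)→(p0,y,stay)
state=p0 head=0 tape=___[y]xz   (p0,y)→(p3,z,stay)
state=p3 head=0 tape=___[z]xz   (p3,z)→(p2,x,left)
state=p2 head=-1 tape=__[_]xxz   (p2,_)→(p3,y,right)
state=p3 head=0 tape=__y[x]xz   (p3,x)→(p0,z,right)
state=p0 head=1 tape=__yz[x]z   (p0,x)→(p1,z,left)
state=p1 head=0 tape=__y[z]zz   (p1,z)→(p0,z,left)
state=p0 head=-1 tape=__[y]zzz   (p0,y)→(p3,z,stay)
state=p3 head=-1 tape=__[z]zzz   (p3,z)→(p2,x,left)
state=p2 head=-2 tape=_[_]xzzz   (p2,_)→(p3,y,right)
state=p3 head=-1 tape=_y[x]zzz   (p3,x)→(p0,z,right)
state=p0 head=0 tape=_yz[z]zz   (p0,z)→(p3,_,stay)
state=p3 head=0 tape=_yz[_]zz   (p3,_)→(p3,x,left)
state=p3 head=-1 tape=_y[z]xzz   (p3,z)→(p2,x,left)
state=p2 head=-2 tape=_[y]xxzz   (p2,y)→(p2,y,left)
state=p2 head=-3 tape=[_]yxxzz   (p2,_)→(p3,y,right)
state=p3 head=-2 tape=y[y]xxzz   (p3,y)→(p2,z,stay)
state=p2 head=-2 tape=y[z]xxzz   (p2,z)→(p0,x,stay)
state=p0 head=-2 tape=y[x]xxzz   (p0,x)→(p1,z,left)
state=p1 head=-3 tape=[y]zxxzz
The non-blank tape span at halt is yzxxzz.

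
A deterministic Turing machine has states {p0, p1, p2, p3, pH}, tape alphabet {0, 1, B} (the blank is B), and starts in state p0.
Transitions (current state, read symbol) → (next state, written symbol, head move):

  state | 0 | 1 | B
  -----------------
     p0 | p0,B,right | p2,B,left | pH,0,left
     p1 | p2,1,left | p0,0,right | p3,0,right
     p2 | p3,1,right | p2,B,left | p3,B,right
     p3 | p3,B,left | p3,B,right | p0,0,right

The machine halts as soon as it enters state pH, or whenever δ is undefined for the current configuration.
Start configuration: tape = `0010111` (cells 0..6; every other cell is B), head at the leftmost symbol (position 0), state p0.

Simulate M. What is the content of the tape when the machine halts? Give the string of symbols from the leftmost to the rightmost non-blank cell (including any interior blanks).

0B1100

state=p0 head=0 tape=[0]010111B   (p0,0)→(p0,B,right)
state=p0 head=1 tape=B[0]10111B   (p0,0)→(p0,B,right)
state=p0 head=2 tape=BB[1]0111B   (p0,1)→(p2,B,left)
state=p2 head=1 tape=B[B]B0111B   (p2,B)→(p3,B,right)
state=p3 head=2 tape=BB[B]0111B   (p3,B)→(p0,0,right)
state=p0 head=3 tape=BB0[0]111B   (p0,0)→(p0,B,right)
state=p0 head=4 tape=BB0B[1]11B   (p0,1)→(p2,B,left)
state=p2 head=3 tape=BB0[B]B11B   (p2,B)→(p3,B,right)
state=p3 head=4 tape=BB0B[B]11B   (p3,B)→(p0,0,right)
state=p0 head=5 tape=BB0B0[1]1B   (p0,1)→(p2,B,left)
state=p2 head=4 tape=BB0B[0]B1B   (p2,0)→(p3,1,right)
state=p3 head=5 tape=BB0B1[B]1B   (p3,B)→(p0,0,right)
state=p0 head=6 tape=BB0B10[1]B   (p0,1)→(p2,B,left)
state=p2 head=5 tape=BB0B1[0]BB   (p2,0)→(p3,1,right)
state=p3 head=6 tape=BB0B11[B]B   (p3,B)→(p0,0,right)
state=p0 head=7 tape=BB0B110[B]   (p0,B)→(pH,0,left)
state=pH head=6 tape=BB0B11[0]0
The non-blank tape span at halt is 0B1100.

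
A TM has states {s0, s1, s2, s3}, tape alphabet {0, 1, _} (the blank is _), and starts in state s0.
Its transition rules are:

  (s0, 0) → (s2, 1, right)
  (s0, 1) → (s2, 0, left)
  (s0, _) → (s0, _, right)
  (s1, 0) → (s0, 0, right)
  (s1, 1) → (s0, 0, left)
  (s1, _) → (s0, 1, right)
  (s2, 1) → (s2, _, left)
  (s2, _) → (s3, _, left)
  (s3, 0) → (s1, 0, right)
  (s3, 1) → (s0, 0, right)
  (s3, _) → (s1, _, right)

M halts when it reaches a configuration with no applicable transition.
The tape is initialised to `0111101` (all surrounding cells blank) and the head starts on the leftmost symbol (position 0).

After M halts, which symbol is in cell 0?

_

s0 | __[0]111101   read 0 → write 1, move right, go to s2
s2 | __1[1]11101   read 1 → write _, move left, go to s2
s2 | __[1]_11101   read 1 → write _, move left, go to s2
s2 | _[_]__11101   read _ → write _, move left, go to s3
s3 | [_]___11101   read _ → write _, move right, go to s1
s1 | _[_]__11101   read _ → write 1, move right, go to s0
s0 | _1[_]_11101   read _ → write _, move right, go to s0
s0 | _1_[_]11101   read _ → write _, move right, go to s0
s0 | _1__[1]1101   read 1 → write 0, move left, go to s2
s2 | _1_[_]01101   read _ → write _, move left, go to s3
s3 | _1[_]_01101   read _ → write _, move right, go to s1
s1 | _1_[_]01101   read _ → write 1, move right, go to s0
s0 | _1_1[0]1101   read 0 → write 1, move right, go to s2
s2 | _1_11[1]101   read 1 → write _, move left, go to s2
s2 | _1_1[1]_101   read 1 → write _, move left, go to s2
s2 | _1_[1]__101   read 1 → write _, move left, go to s2
s2 | _1[_]___101   read _ → write _, move left, go to s3
s3 | _[1]____101   read 1 → write 0, move right, go to s0
s0 | _0[_]___101   read _ → write _, move right, go to s0
s0 | _0_[_]__101   read _ → write _, move right, go to s0
s0 | _0__[_]_101   read _ → write _, move right, go to s0
s0 | _0___[_]101   read _ → write _, move right, go to s0
s0 | _0____[1]01   read 1 → write 0, move left, go to s2
s2 | _0___[_]001   read _ → write _, move left, go to s3
s3 | _0__[_]_001   read _ → write _, move right, go to s1
s1 | _0___[_]001   read _ → write 1, move right, go to s0
s0 | _0___1[0]01   read 0 → write 1, move right, go to s2
s2 | _0___11[0]1
Cell 0 holds _ when M halts.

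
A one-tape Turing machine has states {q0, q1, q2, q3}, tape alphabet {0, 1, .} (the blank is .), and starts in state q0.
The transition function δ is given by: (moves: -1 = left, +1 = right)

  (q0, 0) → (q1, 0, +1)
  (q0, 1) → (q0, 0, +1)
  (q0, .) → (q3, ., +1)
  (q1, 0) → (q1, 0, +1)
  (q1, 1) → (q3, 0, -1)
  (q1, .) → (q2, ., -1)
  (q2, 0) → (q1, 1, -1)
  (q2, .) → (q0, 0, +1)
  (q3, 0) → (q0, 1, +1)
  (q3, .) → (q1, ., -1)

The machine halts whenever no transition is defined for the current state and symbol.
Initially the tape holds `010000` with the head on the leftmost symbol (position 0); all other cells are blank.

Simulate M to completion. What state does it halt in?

q3

state=q0 head=0 tape=[0]10000.   (q0,0)→(q1,0,+1)
state=q1 head=1 tape=0[1]0000.   (q1,1)→(q3,0,-1)
state=q3 head=0 tape=[0]00000.   (q3,0)→(q0,1,+1)
state=q0 head=1 tape=1[0]0000.   (q0,0)→(q1,0,+1)
state=q1 head=2 tape=10[0]000.   (q1,0)→(q1,0,+1)
state=q1 head=3 tape=100[0]00.   (q1,0)→(q1,0,+1)
state=q1 head=4 tape=1000[0]0.   (q1,0)→(q1,0,+1)
state=q1 head=5 tape=10000[0].   (q1,0)→(q1,0,+1)
state=q1 head=6 tape=100000[.]   (q1,.)→(q2,.,-1)
state=q2 head=5 tape=10000[0].   (q2,0)→(q1,1,-1)
state=q1 head=4 tape=1000[0]1.   (q1,0)→(q1,0,+1)
state=q1 head=5 tape=10000[1].   (q1,1)→(q3,0,-1)
state=q3 head=4 tape=1000[0]0.   (q3,0)→(q0,1,+1)
state=q0 head=5 tape=10001[0].   (q0,0)→(q1,0,+1)
state=q1 head=6 tape=100010[.]   (q1,.)→(q2,.,-1)
state=q2 head=5 tape=10001[0].   (q2,0)→(q1,1,-1)
state=q1 head=4 tape=1000[1]1.   (q1,1)→(q3,0,-1)
state=q3 head=3 tape=100[0]01.   (q3,0)→(q0,1,+1)
state=q0 head=4 tape=1001[0]1.   (q0,0)→(q1,0,+1)
state=q1 head=5 tape=10010[1].   (q1,1)→(q3,0,-1)
state=q3 head=4 tape=1001[0]0.   (q3,0)→(q0,1,+1)
state=q0 head=5 tape=10011[0].   (q0,0)→(q1,0,+1)
state=q1 head=6 tape=100110[.]   (q1,.)→(q2,.,-1)
state=q2 head=5 tape=10011[0].   (q2,0)→(q1,1,-1)
state=q1 head=4 tape=1001[1]1.   (q1,1)→(q3,0,-1)
state=q3 head=3 tape=100[1]01.
No transition is defined for (q3, 1); M halts in state q3.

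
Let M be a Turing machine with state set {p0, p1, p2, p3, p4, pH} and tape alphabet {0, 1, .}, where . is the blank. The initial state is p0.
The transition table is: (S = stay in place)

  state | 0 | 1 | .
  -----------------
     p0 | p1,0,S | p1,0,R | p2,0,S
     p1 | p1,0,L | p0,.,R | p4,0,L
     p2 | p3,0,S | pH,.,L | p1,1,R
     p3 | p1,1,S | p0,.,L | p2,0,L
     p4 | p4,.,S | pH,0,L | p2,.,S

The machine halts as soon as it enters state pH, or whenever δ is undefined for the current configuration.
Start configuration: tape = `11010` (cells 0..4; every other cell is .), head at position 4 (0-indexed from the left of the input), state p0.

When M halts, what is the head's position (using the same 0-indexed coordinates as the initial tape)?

state=p0 head=4 tape=1101[0]   (p0,0)→(p1,0,S)
state=p1 head=4 tape=1101[0]   (p1,0)→(p1,0,L)
state=p1 head=3 tape=110[1]0   (p1,1)→(p0,.,R)
state=p0 head=4 tape=110.[0]   (p0,0)→(p1,0,S)
state=p1 head=4 tape=110.[0]   (p1,0)→(p1,0,L)
state=p1 head=3 tape=110[.]0   (p1,.)→(p4,0,L)
state=p4 head=2 tape=11[0]00   (p4,0)→(p4,.,S)
state=p4 head=2 tape=11[.]00   (p4,.)→(p2,.,S)
state=p2 head=2 tape=11[.]00   (p2,.)→(p1,1,R)
state=p1 head=3 tape=111[0]0   (p1,0)→(p1,0,L)
state=p1 head=2 tape=11[1]00   (p1,1)→(p0,.,R)
state=p0 head=3 tape=11.[0]0   (p0,0)→(p1,0,S)
state=p1 head=3 tape=11.[0]0   (p1,0)→(p1,0,L)
state=p1 head=2 tape=11[.]00   (p1,.)→(p4,0,L)
state=p4 head=1 tape=1[1]000   (p4,1)→(pH,0,L)
state=pH head=0 tape=[1]0000
At halt the head is at cell 0.

0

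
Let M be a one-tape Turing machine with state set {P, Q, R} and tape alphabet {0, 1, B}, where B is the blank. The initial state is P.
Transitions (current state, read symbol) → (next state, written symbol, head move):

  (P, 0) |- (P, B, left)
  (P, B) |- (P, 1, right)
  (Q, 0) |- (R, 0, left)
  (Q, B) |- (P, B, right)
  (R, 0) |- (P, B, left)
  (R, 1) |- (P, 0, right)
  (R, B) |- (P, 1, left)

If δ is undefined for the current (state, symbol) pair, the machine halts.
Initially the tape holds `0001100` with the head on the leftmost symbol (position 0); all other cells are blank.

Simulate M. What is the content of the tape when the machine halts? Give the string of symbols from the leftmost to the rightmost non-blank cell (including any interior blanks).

P | B[0]001100   read 0 → write B, move left, go to P
P | [B]B001100   read B → write 1, move right, go to P
P | 1[B]001100   read B → write 1, move right, go to P
P | 11[0]01100   read 0 → write B, move left, go to P
P | 1[1]B01100
The non-blank tape span at halt is 11B01100.

11B01100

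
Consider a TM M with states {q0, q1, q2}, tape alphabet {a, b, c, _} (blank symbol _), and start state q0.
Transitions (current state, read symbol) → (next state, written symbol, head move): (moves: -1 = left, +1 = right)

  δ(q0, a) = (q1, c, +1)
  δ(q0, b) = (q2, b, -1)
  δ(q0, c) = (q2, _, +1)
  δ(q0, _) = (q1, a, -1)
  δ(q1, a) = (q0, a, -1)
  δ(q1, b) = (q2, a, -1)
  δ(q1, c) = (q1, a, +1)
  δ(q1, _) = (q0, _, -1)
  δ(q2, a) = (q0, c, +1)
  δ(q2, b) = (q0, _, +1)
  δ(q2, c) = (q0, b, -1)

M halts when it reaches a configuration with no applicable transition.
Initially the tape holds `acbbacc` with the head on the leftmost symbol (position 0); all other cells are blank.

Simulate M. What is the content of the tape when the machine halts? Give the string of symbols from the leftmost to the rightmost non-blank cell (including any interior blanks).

q0 | [a]cbbacc   read a → write c, move +1, go to q1
q1 | c[c]bbacc   read c → write a, move +1, go to q1
q1 | ca[b]bacc   read b → write a, move -1, go to q2
q2 | c[a]abacc   read a → write c, move +1, go to q0
q0 | cc[a]bacc   read a → write c, move +1, go to q1
q1 | ccc[b]acc   read b → write a, move -1, go to q2
q2 | cc[c]aacc   read c → write b, move -1, go to q0
q0 | c[c]baacc   read c → write _, move +1, go to q2
q2 | c_[b]aacc   read b → write _, move +1, go to q0
q0 | c__[a]acc   read a → write c, move +1, go to q1
q1 | c__c[a]cc   read a → write a, move -1, go to q0
q0 | c__[c]acc   read c → write _, move +1, go to q2
q2 | c___[a]cc   read a → write c, move +1, go to q0
q0 | c___c[c]c   read c → write _, move +1, go to q2
q2 | c___c_[c]   read c → write b, move -1, go to q0
q0 | c___c[_]b   read _ → write a, move -1, go to q1
q1 | c___[c]ab   read c → write a, move +1, go to q1
q1 | c___a[a]b   read a → write a, move -1, go to q0
q0 | c___[a]ab   read a → write c, move +1, go to q1
q1 | c___c[a]b   read a → write a, move -1, go to q0
q0 | c___[c]ab   read c → write _, move +1, go to q2
q2 | c____[a]b   read a → write c, move +1, go to q0
q0 | c____c[b]   read b → write b, move -1, go to q2
q2 | c____[c]b   read c → write b, move -1, go to q0
q0 | c___[_]bb   read _ → write a, move -1, go to q1
q1 | c__[_]abb   read _ → write _, move -1, go to q0
q0 | c_[_]_abb   read _ → write a, move -1, go to q1
q1 | c[_]a_abb   read _ → write _, move -1, go to q0
q0 | [c]_a_abb   read c → write _, move +1, go to q2
q2 | _[_]a_abb
The non-blank tape span at halt is a_abb.

a_abb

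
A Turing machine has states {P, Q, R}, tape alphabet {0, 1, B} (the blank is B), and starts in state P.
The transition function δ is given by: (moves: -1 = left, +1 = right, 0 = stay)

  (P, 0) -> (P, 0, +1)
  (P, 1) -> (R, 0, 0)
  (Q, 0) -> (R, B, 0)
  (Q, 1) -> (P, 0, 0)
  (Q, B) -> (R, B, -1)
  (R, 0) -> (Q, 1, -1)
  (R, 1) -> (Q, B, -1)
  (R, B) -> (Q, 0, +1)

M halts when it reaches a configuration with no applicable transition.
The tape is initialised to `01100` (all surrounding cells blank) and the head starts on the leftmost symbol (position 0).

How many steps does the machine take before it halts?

state=P head=0 tape=[0]1100B   (P,0)→(P,0,+1)
state=P head=1 tape=0[1]100B   (P,1)→(R,0,0)
state=R head=1 tape=0[0]100B   (R,0)→(Q,1,-1)
state=Q head=0 tape=[0]1100B   (Q,0)→(R,B,0)
state=R head=0 tape=[B]1100B   (R,B)→(Q,0,+1)
state=Q head=1 tape=0[1]100B   (Q,1)→(P,0,0)
state=P head=1 tape=0[0]100B   (P,0)→(P,0,+1)
state=P head=2 tape=00[1]00B   (P,1)→(R,0,0)
state=R head=2 tape=00[0]00B   (R,0)→(Q,1,-1)
state=Q head=1 tape=0[0]100B   (Q,0)→(R,B,0)
state=R head=1 tape=0[B]100B   (R,B)→(Q,0,+1)
state=Q head=2 tape=00[1]00B   (Q,1)→(P,0,0)
state=P head=2 tape=00[0]00B   (P,0)→(P,0,+1)
state=P head=3 tape=000[0]0B   (P,0)→(P,0,+1)
state=P head=4 tape=0000[0]B   (P,0)→(P,0,+1)
state=P head=5 tape=00000[B]
M halts after 15 transitions.

15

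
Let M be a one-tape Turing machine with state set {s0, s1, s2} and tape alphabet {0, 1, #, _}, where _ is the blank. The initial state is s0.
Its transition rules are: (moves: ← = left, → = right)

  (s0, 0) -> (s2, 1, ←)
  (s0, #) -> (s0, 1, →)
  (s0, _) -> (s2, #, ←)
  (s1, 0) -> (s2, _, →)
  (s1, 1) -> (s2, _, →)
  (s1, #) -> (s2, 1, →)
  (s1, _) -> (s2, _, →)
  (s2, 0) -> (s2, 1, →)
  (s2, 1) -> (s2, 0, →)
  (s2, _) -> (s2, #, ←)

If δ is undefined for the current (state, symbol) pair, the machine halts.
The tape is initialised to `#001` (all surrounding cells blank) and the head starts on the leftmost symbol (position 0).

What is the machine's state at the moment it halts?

s2

s0 | [#]001_   read # → write 1, move →, go to s0
s0 | 1[0]01_   read 0 → write 1, move ←, go to s2
s2 | [1]101_   read 1 → write 0, move →, go to s2
s2 | 0[1]01_   read 1 → write 0, move →, go to s2
s2 | 00[0]1_   read 0 → write 1, move →, go to s2
s2 | 001[1]_   read 1 → write 0, move →, go to s2
s2 | 0010[_]   read _ → write #, move ←, go to s2
s2 | 001[0]#   read 0 → write 1, move →, go to s2
s2 | 0011[#]
No transition is defined for (s2, #); M halts in state s2.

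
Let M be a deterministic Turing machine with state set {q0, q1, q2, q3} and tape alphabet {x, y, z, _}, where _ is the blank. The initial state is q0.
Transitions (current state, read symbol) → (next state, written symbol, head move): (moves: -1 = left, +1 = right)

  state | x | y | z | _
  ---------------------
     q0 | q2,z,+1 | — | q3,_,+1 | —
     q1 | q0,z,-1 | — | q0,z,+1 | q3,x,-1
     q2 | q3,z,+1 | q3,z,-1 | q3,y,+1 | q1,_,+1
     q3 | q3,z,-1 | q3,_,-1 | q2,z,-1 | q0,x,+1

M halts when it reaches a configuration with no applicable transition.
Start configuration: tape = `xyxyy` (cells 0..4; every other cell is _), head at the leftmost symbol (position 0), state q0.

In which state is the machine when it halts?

q0 | _[x]yxyy   read x → write z, move +1, go to q2
q2 | _z[y]xyy   read y → write z, move -1, go to q3
q3 | _[z]zxyy   read z → write z, move -1, go to q2
q2 | [_]zzxyy   read _ → write _, move +1, go to q1
q1 | _[z]zxyy   read z → write z, move +1, go to q0
q0 | _z[z]xyy   read z → write _, move +1, go to q3
q3 | _z_[x]yy   read x → write z, move -1, go to q3
q3 | _z[_]zyy   read _ → write x, move +1, go to q0
q0 | _zx[z]yy   read z → write _, move +1, go to q3
q3 | _zx_[y]y   read y → write _, move -1, go to q3
q3 | _zx[_]_y   read _ → write x, move +1, go to q0
q0 | _zxx[_]y
No transition is defined for (q0, _); M halts in state q0.

q0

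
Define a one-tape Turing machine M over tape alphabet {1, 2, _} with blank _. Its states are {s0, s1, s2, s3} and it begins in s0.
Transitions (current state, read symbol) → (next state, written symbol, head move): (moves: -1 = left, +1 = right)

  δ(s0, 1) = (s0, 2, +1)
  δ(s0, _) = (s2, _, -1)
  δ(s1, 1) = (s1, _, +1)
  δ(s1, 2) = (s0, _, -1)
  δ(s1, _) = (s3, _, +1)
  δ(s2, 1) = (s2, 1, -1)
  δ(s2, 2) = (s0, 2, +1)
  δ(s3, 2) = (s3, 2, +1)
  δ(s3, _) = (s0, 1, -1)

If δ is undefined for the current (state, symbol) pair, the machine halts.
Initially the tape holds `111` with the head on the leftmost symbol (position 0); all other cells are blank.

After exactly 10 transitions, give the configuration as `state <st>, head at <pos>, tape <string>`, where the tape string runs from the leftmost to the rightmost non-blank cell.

state s2, head at 2, tape 222

state=s0 head=0 tape=[1]11_   (s0,1)→(s0,2,+1)
state=s0 head=1 tape=2[1]1_   (s0,1)→(s0,2,+1)
state=s0 head=2 tape=22[1]_   (s0,1)→(s0,2,+1)
state=s0 head=3 tape=222[_]   (s0,_)→(s2,_,-1)
state=s2 head=2 tape=22[2]_   (s2,2)→(s0,2,+1)
state=s0 head=3 tape=222[_]   (s0,_)→(s2,_,-1)
state=s2 head=2 tape=22[2]_   (s2,2)→(s0,2,+1)
state=s0 head=3 tape=222[_]   (s0,_)→(s2,_,-1)
state=s2 head=2 tape=22[2]_   (s2,2)→(s0,2,+1)
state=s0 head=3 tape=222[_]   (s0,_)→(s2,_,-1)
state=s2 head=2 tape=22[2]_
After 10 steps: state s2, head at 2, tape 222.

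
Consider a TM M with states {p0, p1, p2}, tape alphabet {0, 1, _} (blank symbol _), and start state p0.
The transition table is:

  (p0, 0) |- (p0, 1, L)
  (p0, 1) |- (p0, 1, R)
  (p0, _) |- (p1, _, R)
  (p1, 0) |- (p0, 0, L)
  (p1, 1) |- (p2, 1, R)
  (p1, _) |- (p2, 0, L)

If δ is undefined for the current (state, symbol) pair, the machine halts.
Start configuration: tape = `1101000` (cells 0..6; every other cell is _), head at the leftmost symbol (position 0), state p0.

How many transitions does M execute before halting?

state=p0 head=0 tape=[1]101000__   (p0,1)→(p0,1,R)
state=p0 head=1 tape=1[1]01000__   (p0,1)→(p0,1,R)
state=p0 head=2 tape=11[0]1000__   (p0,0)→(p0,1,L)
state=p0 head=1 tape=1[1]11000__   (p0,1)→(p0,1,R)
state=p0 head=2 tape=11[1]1000__   (p0,1)→(p0,1,R)
state=p0 head=3 tape=111[1]000__   (p0,1)→(p0,1,R)
state=p0 head=4 tape=1111[0]00__   (p0,0)→(p0,1,L)
state=p0 head=3 tape=111[1]100__   (p0,1)→(p0,1,R)
state=p0 head=4 tape=1111[1]00__   (p0,1)→(p0,1,R)
state=p0 head=5 tape=11111[0]0__   (p0,0)→(p0,1,L)
state=p0 head=4 tape=1111[1]10__   (p0,1)→(p0,1,R)
state=p0 head=5 tape=11111[1]0__   (p0,1)→(p0,1,R)
state=p0 head=6 tape=111111[0]__   (p0,0)→(p0,1,L)
state=p0 head=5 tape=11111[1]1__   (p0,1)→(p0,1,R)
state=p0 head=6 tape=111111[1]__   (p0,1)→(p0,1,R)
state=p0 head=7 tape=1111111[_]_   (p0,_)→(p1,_,R)
state=p1 head=8 tape=1111111_[_]   (p1,_)→(p2,0,L)
state=p2 head=7 tape=1111111[_]0
M halts after 17 transitions.

17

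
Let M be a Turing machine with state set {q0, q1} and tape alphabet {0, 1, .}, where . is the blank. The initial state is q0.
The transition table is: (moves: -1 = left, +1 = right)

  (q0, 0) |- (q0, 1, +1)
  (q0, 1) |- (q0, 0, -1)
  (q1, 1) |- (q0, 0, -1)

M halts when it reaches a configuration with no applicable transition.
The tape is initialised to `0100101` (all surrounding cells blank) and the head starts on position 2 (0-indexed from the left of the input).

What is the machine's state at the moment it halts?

q0

q0 | .01[0]0101   read 0 → write 1, move +1, go to q0
q0 | .011[0]101   read 0 → write 1, move +1, go to q0
q0 | .0111[1]01   read 1 → write 0, move -1, go to q0
q0 | .011[1]001   read 1 → write 0, move -1, go to q0
q0 | .01[1]0001   read 1 → write 0, move -1, go to q0
q0 | .0[1]00001   read 1 → write 0, move -1, go to q0
q0 | .[0]000001   read 0 → write 1, move +1, go to q0
q0 | .1[0]00001   read 0 → write 1, move +1, go to q0
q0 | .11[0]0001   read 0 → write 1, move +1, go to q0
q0 | .111[0]001   read 0 → write 1, move +1, go to q0
q0 | .1111[0]01   read 0 → write 1, move +1, go to q0
q0 | .11111[0]1   read 0 → write 1, move +1, go to q0
q0 | .111111[1]   read 1 → write 0, move -1, go to q0
q0 | .11111[1]0   read 1 → write 0, move -1, go to q0
q0 | .1111[1]00   read 1 → write 0, move -1, go to q0
q0 | .111[1]000   read 1 → write 0, move -1, go to q0
q0 | .11[1]0000   read 1 → write 0, move -1, go to q0
q0 | .1[1]00000   read 1 → write 0, move -1, go to q0
q0 | .[1]000000   read 1 → write 0, move -1, go to q0
q0 | [.]0000000
No transition is defined for (q0, .); M halts in state q0.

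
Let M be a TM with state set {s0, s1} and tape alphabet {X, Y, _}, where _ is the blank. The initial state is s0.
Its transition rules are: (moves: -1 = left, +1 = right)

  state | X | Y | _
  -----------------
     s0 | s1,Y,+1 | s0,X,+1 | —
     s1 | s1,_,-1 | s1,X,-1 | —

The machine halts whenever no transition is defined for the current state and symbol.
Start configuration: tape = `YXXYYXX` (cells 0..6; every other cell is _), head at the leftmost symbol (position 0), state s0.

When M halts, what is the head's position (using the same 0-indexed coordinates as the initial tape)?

s0 | _[Y]XXYYXX   read Y → write X, move +1, go to s0
s0 | _X[X]XYYXX   read X → write Y, move +1, go to s1
s1 | _XY[X]YYXX   read X → write _, move -1, go to s1
s1 | _X[Y]_YYXX   read Y → write X, move -1, go to s1
s1 | _[X]X_YYXX   read X → write _, move -1, go to s1
s1 | [_]_X_YYXX
At halt the head is at cell -1.

-1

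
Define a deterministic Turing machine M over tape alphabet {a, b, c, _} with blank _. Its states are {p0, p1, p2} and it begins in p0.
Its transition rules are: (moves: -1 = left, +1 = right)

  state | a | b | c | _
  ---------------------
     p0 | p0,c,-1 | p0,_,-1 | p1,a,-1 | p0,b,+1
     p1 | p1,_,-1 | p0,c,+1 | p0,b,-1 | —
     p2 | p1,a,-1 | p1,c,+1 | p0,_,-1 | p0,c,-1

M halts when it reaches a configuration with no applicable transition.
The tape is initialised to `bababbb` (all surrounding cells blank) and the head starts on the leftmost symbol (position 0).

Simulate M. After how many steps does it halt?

state=p0 head=0 tape=___[b]ababbb   (p0,b)→(p0,_,-1)
state=p0 head=-1 tape=__[_]_ababbb   (p0,_)→(p0,b,+1)
state=p0 head=0 tape=__b[_]ababbb   (p0,_)→(p0,b,+1)
state=p0 head=1 tape=__bb[a]babbb   (p0,a)→(p0,c,-1)
state=p0 head=0 tape=__b[b]cbabbb   (p0,b)→(p0,_,-1)
state=p0 head=-1 tape=__[b]_cbabbb   (p0,b)→(p0,_,-1)
state=p0 head=-2 tape=_[_]__cbabbb   (p0,_)→(p0,b,+1)
state=p0 head=-1 tape=_b[_]_cbabbb   (p0,_)→(p0,b,+1)
state=p0 head=0 tape=_bb[_]cbabbb   (p0,_)→(p0,b,+1)
state=p0 head=1 tape=_bbb[c]babbb   (p0,c)→(p1,a,-1)
state=p1 head=0 tape=_bb[b]ababbb   (p1,b)→(p0,c,+1)
state=p0 head=1 tape=_bbc[a]babbb   (p0,a)→(p0,c,-1)
state=p0 head=0 tape=_bb[c]cbabbb   (p0,c)→(p1,a,-1)
state=p1 head=-1 tape=_b[b]acbabbb   (p1,b)→(p0,c,+1)
state=p0 head=0 tape=_bc[a]cbabbb   (p0,a)→(p0,c,-1)
state=p0 head=-1 tape=_b[c]ccbabbb   (p0,c)→(p1,a,-1)
state=p1 head=-2 tape=_[b]accbabbb   (p1,b)→(p0,c,+1)
state=p0 head=-1 tape=_c[a]ccbabbb   (p0,a)→(p0,c,-1)
state=p0 head=-2 tape=_[c]cccbabbb   (p0,c)→(p1,a,-1)
state=p1 head=-3 tape=[_]acccbabbb
M halts after 19 transitions.

19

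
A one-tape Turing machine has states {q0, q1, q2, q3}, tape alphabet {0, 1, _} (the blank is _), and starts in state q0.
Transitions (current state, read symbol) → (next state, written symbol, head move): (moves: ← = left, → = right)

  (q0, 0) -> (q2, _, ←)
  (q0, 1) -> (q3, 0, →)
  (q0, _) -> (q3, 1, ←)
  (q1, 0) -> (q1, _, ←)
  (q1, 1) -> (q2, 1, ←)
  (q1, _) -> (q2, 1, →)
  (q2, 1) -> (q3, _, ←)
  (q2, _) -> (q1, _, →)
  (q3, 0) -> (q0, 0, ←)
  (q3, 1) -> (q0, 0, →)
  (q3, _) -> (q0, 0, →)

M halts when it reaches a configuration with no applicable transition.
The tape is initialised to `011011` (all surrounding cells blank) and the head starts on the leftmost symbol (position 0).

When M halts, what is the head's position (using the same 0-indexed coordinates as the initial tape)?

-2

state=q0 head=0 tape=__[0]11011   (q0,0)→(q2,_,←)
state=q2 head=-1 tape=_[_]_11011   (q2,_)→(q1,_,→)
state=q1 head=0 tape=__[_]11011   (q1,_)→(q2,1,→)
state=q2 head=1 tape=__1[1]1011   (q2,1)→(q3,_,←)
state=q3 head=0 tape=__[1]_1011   (q3,1)→(q0,0,→)
state=q0 head=1 tape=__0[_]1011   (q0,_)→(q3,1,←)
state=q3 head=0 tape=__[0]11011   (q3,0)→(q0,0,←)
state=q0 head=-1 tape=_[_]011011   (q0,_)→(q3,1,←)
state=q3 head=-2 tape=[_]1011011   (q3,_)→(q0,0,→)
state=q0 head=-1 tape=0[1]011011   (q0,1)→(q3,0,→)
state=q3 head=0 tape=00[0]11011   (q3,0)→(q0,0,←)
state=q0 head=-1 tape=0[0]011011   (q0,0)→(q2,_,←)
state=q2 head=-2 tape=[0]_011011
At halt the head is at cell -2.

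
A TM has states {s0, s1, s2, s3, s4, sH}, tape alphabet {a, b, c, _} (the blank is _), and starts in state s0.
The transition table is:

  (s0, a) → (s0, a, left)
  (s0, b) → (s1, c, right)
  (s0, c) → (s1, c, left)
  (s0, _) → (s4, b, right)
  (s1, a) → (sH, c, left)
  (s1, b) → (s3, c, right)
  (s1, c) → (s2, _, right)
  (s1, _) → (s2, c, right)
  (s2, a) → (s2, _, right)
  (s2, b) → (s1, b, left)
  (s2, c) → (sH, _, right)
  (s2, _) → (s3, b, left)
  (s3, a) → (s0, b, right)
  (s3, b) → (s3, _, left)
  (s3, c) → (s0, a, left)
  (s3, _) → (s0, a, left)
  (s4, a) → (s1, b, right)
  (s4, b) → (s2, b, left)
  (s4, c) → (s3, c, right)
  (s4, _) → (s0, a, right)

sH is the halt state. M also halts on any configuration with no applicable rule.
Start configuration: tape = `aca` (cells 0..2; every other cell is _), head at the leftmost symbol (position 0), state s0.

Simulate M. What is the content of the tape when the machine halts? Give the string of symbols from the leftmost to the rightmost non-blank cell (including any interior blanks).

state=s0 head=0 tape=__[a]ca__   (s0,a)→(s0,a,left)
state=s0 head=-1 tape=_[_]aca__   (s0,_)→(s4,b,right)
state=s4 head=0 tape=_b[a]ca__   (s4,a)→(s1,b,right)
state=s1 head=1 tape=_bb[c]a__   (s1,c)→(s2,_,right)
state=s2 head=2 tape=_bb_[a]__   (s2,a)→(s2,_,right)
state=s2 head=3 tape=_bb__[_]_   (s2,_)→(s3,b,left)
state=s3 head=2 tape=_bb_[_]b_   (s3,_)→(s0,a,left)
state=s0 head=1 tape=_bb[_]ab_   (s0,_)→(s4,b,right)
state=s4 head=2 tape=_bbb[a]b_   (s4,a)→(s1,b,right)
state=s1 head=3 tape=_bbbb[b]_   (s1,b)→(s3,c,right)
state=s3 head=4 tape=_bbbbc[_]   (s3,_)→(s0,a,left)
state=s0 head=3 tape=_bbbb[c]a   (s0,c)→(s1,c,left)
state=s1 head=2 tape=_bbb[b]ca   (s1,b)→(s3,c,right)
state=s3 head=3 tape=_bbbc[c]a   (s3,c)→(s0,a,left)
state=s0 head=2 tape=_bbb[c]aa   (s0,c)→(s1,c,left)
state=s1 head=1 tape=_bb[b]caa   (s1,b)→(s3,c,right)
state=s3 head=2 tape=_bbc[c]aa   (s3,c)→(s0,a,left)
state=s0 head=1 tape=_bb[c]aaa   (s0,c)→(s1,c,left)
state=s1 head=0 tape=_b[b]caaa   (s1,b)→(s3,c,right)
state=s3 head=1 tape=_bc[c]aaa   (s3,c)→(s0,a,left)
state=s0 head=0 tape=_b[c]aaaa   (s0,c)→(s1,c,left)
state=s1 head=-1 tape=_[b]caaaa   (s1,b)→(s3,c,right)
state=s3 head=0 tape=_c[c]aaaa   (s3,c)→(s0,a,left)
state=s0 head=-1 tape=_[c]aaaaa   (s0,c)→(s1,c,left)
state=s1 head=-2 tape=[_]caaaaa   (s1,_)→(s2,c,right)
state=s2 head=-1 tape=c[c]aaaaa   (s2,c)→(sH,_,right)
state=sH head=0 tape=c_[a]aaaa
The non-blank tape span at halt is c_aaaaa.

c_aaaaa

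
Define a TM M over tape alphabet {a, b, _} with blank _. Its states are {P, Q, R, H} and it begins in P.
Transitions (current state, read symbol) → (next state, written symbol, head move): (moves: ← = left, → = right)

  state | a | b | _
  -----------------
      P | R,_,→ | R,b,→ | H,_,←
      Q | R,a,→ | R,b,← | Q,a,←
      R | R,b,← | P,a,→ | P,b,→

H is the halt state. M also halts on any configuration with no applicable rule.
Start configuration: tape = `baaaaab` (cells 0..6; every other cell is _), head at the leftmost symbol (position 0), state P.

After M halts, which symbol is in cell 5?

P | [b]aaaaab_   read b → write b, move →, go to R
R | b[a]aaaab_   read a → write b, move ←, go to R
R | [b]baaaab_   read b → write a, move →, go to P
P | a[b]aaaab_   read b → write b, move →, go to R
R | ab[a]aaab_   read a → write b, move ←, go to R
R | a[b]baaab_   read b → write a, move →, go to P
P | aa[b]aaab_   read b → write b, move →, go to R
R | aab[a]aab_   read a → write b, move ←, go to R
R | aa[b]baab_   read b → write a, move →, go to P
P | aaa[b]aab_   read b → write b, move →, go to R
R | aaab[a]ab_   read a → write b, move ←, go to R
R | aaa[b]bab_   read b → write a, move →, go to P
P | aaaa[b]ab_   read b → write b, move →, go to R
R | aaaab[a]b_   read a → write b, move ←, go to R
R | aaaa[b]bb_   read b → write a, move →, go to P
P | aaaaa[b]b_   read b → write b, move →, go to R
R | aaaaab[b]_   read b → write a, move →, go to P
P | aaaaaba[_]   read _ → write _, move ←, go to H
H | aaaaab[a]_
Cell 5 holds b when M halts.

b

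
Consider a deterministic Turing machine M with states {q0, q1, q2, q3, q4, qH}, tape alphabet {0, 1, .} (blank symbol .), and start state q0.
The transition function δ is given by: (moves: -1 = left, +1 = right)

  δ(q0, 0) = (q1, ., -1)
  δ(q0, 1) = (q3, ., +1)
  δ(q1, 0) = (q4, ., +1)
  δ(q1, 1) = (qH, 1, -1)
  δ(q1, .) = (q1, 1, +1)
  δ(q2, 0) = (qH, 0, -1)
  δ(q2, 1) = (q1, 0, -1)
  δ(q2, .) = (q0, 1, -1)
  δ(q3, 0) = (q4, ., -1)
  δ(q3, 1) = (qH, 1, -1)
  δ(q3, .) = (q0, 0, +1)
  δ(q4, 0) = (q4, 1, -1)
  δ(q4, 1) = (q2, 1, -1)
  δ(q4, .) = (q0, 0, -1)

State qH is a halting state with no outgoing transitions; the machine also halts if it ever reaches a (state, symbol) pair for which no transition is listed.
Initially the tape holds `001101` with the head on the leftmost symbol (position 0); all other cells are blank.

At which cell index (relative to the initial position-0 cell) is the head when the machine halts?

q0 | .[0]01101   read 0 → write ., move -1, go to q1
q1 | [.].01101   read . → write 1, move +1, go to q1
q1 | 1[.]01101   read . → write 1, move +1, go to q1
q1 | 11[0]1101   read 0 → write ., move +1, go to q4
q4 | 11.[1]101   read 1 → write 1, move -1, go to q2
q2 | 11[.]1101   read . → write 1, move -1, go to q0
q0 | 1[1]11101   read 1 → write ., move +1, go to q3
q3 | 1.[1]1101   read 1 → write 1, move -1, go to qH
qH | 1[.]11101
At halt the head is at cell 0.

0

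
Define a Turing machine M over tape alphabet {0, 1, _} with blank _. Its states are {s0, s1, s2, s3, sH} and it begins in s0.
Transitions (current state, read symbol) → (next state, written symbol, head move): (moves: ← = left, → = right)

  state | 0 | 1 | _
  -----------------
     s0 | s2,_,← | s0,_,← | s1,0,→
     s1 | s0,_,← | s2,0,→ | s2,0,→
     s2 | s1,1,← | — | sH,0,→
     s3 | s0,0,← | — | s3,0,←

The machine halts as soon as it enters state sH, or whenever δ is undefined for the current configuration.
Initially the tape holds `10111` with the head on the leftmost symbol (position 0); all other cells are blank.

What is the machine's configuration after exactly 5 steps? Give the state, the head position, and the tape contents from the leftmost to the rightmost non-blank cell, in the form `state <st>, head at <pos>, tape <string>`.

state=s0 head=0 tape=_[1]0111   (s0,1)→(s0,_,←)
state=s0 head=-1 tape=[_]_0111   (s0,_)→(s1,0,→)
state=s1 head=0 tape=0[_]0111   (s1,_)→(s2,0,→)
state=s2 head=1 tape=00[0]111   (s2,0)→(s1,1,←)
state=s1 head=0 tape=0[0]1111   (s1,0)→(s0,_,←)
state=s0 head=-1 tape=[0]_1111
After 5 steps: state s0, head at -1, tape 0_1111.

state s0, head at -1, tape 0_1111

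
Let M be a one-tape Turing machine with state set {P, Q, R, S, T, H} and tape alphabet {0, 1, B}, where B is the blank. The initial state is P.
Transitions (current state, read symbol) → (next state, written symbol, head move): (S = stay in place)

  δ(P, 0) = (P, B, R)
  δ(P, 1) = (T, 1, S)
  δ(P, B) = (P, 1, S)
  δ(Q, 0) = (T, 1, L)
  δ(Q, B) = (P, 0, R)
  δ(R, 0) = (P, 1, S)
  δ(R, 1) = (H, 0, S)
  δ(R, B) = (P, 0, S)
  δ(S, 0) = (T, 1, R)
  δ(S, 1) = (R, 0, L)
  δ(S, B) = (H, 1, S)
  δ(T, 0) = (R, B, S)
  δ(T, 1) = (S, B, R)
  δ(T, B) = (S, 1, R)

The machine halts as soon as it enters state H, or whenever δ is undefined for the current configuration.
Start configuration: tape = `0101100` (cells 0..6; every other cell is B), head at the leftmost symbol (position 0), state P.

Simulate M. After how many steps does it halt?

15

P | [0]101100BB   read 0 → write B, move R, go to P
P | B[1]01100BB   read 1 → write 1, move S, go to T
T | B[1]01100BB   read 1 → write B, move R, go to S
S | BB[0]1100BB   read 0 → write 1, move R, go to T
T | BB1[1]100BB   read 1 → write B, move R, go to S
S | BB1B[1]00BB   read 1 → write 0, move L, go to R
R | BB1[B]000BB   read B → write 0, move S, go to P
P | BB1[0]000BB   read 0 → write B, move R, go to P
P | BB1B[0]00BB   read 0 → write B, move R, go to P
P | BB1BB[0]0BB   read 0 → write B, move R, go to P
P | BB1BBB[0]BB   read 0 → write B, move R, go to P
P | BB1BBBB[B]B   read B → write 1, move S, go to P
P | BB1BBBB[1]B   read 1 → write 1, move S, go to T
T | BB1BBBB[1]B   read 1 → write B, move R, go to S
S | BB1BBBBB[B]   read B → write 1, move S, go to H
H | BB1BBBBB[1]
M halts after 15 transitions.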